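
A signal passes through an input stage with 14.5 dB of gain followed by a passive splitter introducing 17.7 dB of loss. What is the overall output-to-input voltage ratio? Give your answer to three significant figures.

Net gain = 14.5 + (−17.7) = -3.2 dB.
Voltage ratio = 10^(-3.2/20) = 0.692.

0.692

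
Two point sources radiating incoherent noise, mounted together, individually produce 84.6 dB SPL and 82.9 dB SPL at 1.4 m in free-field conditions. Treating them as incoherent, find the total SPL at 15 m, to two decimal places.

66.24 dB SPL

Combined at 1.4 m: 10·log₁₀(10^(84.6/10)+10^(82.9/10)) = 86.843 dB SPL.
Then apply −20·log₁₀(15/1.4) = -20.599 dB → 66.24 dB SPL.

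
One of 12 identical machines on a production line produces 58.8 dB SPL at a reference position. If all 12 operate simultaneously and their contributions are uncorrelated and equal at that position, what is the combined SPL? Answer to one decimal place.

69.6 dB SPL

12 equal incoherent sources raise the level by 10·log₁₀(12) = 10.79 dB.
L_total = 58.8 + 10.79 = 69.6 dB SPL.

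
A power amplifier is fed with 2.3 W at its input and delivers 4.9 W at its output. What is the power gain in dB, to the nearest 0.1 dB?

3.3 dB

For a power ratio, dB = 10·log₁₀(P₂/P₁).
10·log₁₀(4.9/2.3) = 10·log₁₀(2.130) = 3.3 dB.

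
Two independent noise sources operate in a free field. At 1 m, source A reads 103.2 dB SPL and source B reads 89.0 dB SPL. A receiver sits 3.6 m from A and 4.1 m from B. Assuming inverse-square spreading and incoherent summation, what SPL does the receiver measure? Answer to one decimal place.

At the listener: L_A = 103.2 − 20·log₁₀(3.6) = 92.07 dB; L_B = 89.0 − 20·log₁₀(4.1) = 76.74 dB.
Combined: 10·log₁₀(10^(92.07/10)+10^(76.74/10)) = 92.2 dB SPL.

92.2 dB SPL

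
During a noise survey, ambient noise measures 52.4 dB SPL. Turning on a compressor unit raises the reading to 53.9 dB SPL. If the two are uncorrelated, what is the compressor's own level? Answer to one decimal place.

Subtract intensities: L_src = 10·log₁₀(10^(L_total/10) − 10^(L_bg/10)).
L_src = 10·log₁₀(10^(53.9/10) − 10^(52.4/10)) = 10·log₁₀(71690) = 48.6 dB SPL.

48.6 dB SPL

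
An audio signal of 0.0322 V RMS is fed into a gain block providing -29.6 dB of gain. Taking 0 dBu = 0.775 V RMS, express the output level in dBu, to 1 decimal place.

-57.2 dBu

Input level: 20·log₁₀(0.0322/0.775) = -27.63 dBu.
Output: -27.63 − 29.6 = -57.2 dBu.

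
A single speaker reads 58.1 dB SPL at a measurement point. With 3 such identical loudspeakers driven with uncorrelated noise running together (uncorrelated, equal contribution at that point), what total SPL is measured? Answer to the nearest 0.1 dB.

3 equal incoherent sources raise the level by 10·log₁₀(3) = 4.77 dB.
L_total = 58.1 + 4.77 = 62.9 dB SPL.

62.9 dB SPL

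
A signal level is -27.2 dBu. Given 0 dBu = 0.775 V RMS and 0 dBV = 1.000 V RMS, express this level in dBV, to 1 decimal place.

The offset between the scales is 20·log₁₀(0.775/1.000) = −2.214 dB.
So dBV = -27.2 − 2.214 = -29.4 dBV.

-29.4 dBV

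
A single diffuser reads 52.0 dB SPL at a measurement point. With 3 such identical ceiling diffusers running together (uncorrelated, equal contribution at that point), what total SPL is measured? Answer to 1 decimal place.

56.8 dB SPL

3 equal incoherent sources raise the level by 10·log₁₀(3) = 4.77 dB.
L_total = 52.0 + 4.77 = 56.8 dB SPL.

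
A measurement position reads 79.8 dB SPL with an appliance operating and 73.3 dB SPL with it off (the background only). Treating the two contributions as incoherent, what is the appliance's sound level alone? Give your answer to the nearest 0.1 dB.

Subtract intensities: L_src = 10·log₁₀(10^(L_total/10) − 10^(L_bg/10)).
L_src = 10·log₁₀(10^(79.8/10) − 10^(73.3/10)) = 10·log₁₀(74120000) = 78.7 dB SPL.

78.7 dB SPL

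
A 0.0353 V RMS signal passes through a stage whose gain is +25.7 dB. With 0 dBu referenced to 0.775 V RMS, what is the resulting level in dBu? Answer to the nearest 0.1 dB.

-1.1 dBu

Input level: 20·log₁₀(0.0353/0.775) = -26.83 dBu.
Output: -26.83 + 25.7 = -1.1 dBu.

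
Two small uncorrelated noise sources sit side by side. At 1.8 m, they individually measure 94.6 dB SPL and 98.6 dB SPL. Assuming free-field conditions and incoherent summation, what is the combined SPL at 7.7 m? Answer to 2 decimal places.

Combined at 1.8 m: 10·log₁₀(10^(94.6/10)+10^(98.6/10)) = 100.055 dB SPL.
Then apply −20·log₁₀(7.7/1.8) = -12.624 dB → 87.43 dB SPL.

87.43 dB SPL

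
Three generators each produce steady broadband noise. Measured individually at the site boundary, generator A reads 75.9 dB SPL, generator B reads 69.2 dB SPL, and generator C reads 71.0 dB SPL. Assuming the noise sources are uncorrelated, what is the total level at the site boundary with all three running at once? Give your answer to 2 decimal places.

77.77 dB SPL

Add the sources as powers (linear), then convert back to dB:
L_total = 10·log₁₀(10^(75.9/10) + 10^(69.2/10) + 10^(71.0/10)) = 10·log₁₀(59810000) = 77.77 dB SPL.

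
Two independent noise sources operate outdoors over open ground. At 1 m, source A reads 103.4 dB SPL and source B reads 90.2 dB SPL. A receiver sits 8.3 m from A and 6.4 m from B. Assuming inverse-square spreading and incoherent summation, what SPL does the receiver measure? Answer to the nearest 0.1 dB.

At the listener: L_A = 103.4 − 20·log₁₀(8.3) = 85.02 dB; L_B = 90.2 − 20·log₁₀(6.4) = 74.08 dB.
Combined: 10·log₁₀(10^(85.02/10)+10^(74.08/10)) = 85.4 dB SPL.

85.4 dB SPL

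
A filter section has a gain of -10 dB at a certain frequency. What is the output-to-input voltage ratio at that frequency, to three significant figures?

Voltage ratio = 10^(dB/20).
10^(-10/20) = 10^(-0.5000) = 0.316.

0.316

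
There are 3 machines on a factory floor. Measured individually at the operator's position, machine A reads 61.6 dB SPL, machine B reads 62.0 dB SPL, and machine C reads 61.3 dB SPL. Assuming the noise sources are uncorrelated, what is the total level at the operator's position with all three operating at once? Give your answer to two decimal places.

66.41 dB SPL

Uncorrelated sources add in intensity (power), not in dB.
L_total = 10·log₁₀(10^(61.6/10) + 10^(62.0/10) + 10^(61.3/10)) = 10·log₁₀(4379000) = 66.41 dB SPL.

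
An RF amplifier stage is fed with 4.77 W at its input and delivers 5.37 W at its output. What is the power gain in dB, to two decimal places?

0.51 dB

For a power ratio, dB = 10·log₁₀(P₂/P₁).
10·log₁₀(5.37/4.77) = 10·log₁₀(1.126) = 0.51 dB.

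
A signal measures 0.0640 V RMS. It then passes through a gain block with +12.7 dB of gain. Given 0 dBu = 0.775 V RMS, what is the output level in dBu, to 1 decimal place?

Input level: 20·log₁₀(0.0640/0.775) = -21.66 dBu.
Output: -21.66 + 12.7 = -9.0 dBu.

-9.0 dBu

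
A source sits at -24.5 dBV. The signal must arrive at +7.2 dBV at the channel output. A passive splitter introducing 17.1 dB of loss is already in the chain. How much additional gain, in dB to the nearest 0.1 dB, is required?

48.8 dB

The required make-up gain is the shortfall in the dB sum.
G = +7.2 − (-24.5) + 17.1 = 48.8 dB.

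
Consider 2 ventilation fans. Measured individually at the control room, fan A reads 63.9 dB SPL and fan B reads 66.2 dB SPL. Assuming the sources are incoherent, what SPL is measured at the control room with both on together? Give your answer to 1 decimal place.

Uncorrelated sources add in intensity (power), not in dB.
L_total = 10·log₁₀(10^(63.9/10) + 10^(66.2/10)) = 10·log₁₀(6623000) = 68.2 dB SPL.

68.2 dB SPL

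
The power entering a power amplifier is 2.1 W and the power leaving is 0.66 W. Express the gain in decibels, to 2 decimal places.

-5.03 dB

Power is a power quantity, so gain = 10·log₁₀(P_out/P_in).
10·log₁₀(0.66/2.1) = 10·log₁₀(0.3143) = -5.03 dB.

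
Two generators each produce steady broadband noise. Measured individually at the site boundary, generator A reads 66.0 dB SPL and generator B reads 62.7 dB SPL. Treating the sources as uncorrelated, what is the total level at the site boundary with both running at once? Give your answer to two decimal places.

67.67 dB SPL

Incoherent sources sum as intensities:
L_total = 10·log₁₀(10^(66.0/10) + 10^(62.7/10)) = 10·log₁₀(5843000) = 67.67 dB SPL.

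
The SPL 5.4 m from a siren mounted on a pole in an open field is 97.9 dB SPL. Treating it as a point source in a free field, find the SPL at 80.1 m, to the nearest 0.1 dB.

For a point source in a free field, ΔL = −20·log₁₀(d₂/d₁).
ΔL = −20·log₁₀(80.1/5.4) = -23.42 dB, so L₂ = 97.9 + (-23.42) = 74.5 dB SPL.

74.5 dB SPL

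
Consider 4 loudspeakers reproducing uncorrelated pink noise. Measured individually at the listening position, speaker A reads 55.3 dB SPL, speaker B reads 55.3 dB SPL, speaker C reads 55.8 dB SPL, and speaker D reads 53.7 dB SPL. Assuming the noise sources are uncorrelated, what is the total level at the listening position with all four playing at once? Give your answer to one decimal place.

61.1 dB SPL

Incoherent sources sum as intensities:
L_total = 10·log₁₀(10^(55.3/10) + 10^(55.3/10) + 10^(55.8/10) + 10^(53.7/10)) = 10·log₁₀(1292000) = 61.1 dB SPL.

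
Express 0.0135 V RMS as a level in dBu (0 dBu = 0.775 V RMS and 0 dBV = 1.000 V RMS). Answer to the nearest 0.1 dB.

-35.2 dBu

dBu = 20·log₁₀(V / 0.775 V).
20·log₁₀(0.0135/0.775) = -35.2 dBu.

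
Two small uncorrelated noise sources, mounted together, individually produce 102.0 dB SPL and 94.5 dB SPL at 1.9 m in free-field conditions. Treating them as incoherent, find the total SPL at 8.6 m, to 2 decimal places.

89.60 dB SPL

Combined at 1.9 m: 10·log₁₀(10^(102.0/10)+10^(94.5/10)) = 102.711 dB SPL.
Then apply −20·log₁₀(8.6/1.9) = -13.115 dB → 89.60 dB SPL.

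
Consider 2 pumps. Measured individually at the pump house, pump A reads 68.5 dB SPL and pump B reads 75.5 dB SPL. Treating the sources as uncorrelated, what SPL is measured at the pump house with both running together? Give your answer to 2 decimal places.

Incoherent sources sum as intensities:
L_total = 10·log₁₀(10^(68.5/10) + 10^(75.5/10)) = 10·log₁₀(42560000) = 76.29 dB SPL.

76.29 dB SPL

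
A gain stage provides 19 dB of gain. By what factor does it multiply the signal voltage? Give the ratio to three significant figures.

Voltage ratio = 10^(dB/20).
10^(19/20) = 10^(0.9500) = 8.91.

8.91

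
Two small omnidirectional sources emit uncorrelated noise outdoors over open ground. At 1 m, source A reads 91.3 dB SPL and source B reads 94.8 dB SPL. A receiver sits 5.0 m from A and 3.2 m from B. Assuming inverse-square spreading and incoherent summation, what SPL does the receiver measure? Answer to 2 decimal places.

At the listener: L_A = 91.3 − 20·log₁₀(5.0) = 77.321 dB; L_B = 94.8 − 20·log₁₀(3.2) = 84.697 dB.
Combined: 10·log₁₀(10^(77.321/10)+10^(84.697/10)) = 85.43 dB SPL.

85.43 dB SPL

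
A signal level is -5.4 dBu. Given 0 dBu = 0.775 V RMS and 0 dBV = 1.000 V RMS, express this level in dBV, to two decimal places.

The offset between the scales is 20·log₁₀(0.775/1.000) = −2.214 dB.
So dBV = -5.4 − 2.214 = -7.61 dBV.

-7.61 dBV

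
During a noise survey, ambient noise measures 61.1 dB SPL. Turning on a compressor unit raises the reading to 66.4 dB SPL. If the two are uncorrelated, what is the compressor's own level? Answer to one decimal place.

64.9 dB SPL

Background correction is a power subtraction:
L_src = 10·log₁₀(10^(66.4/10) − 10^(61.1/10)) = 10·log₁₀(3077000) = 64.9 dB SPL.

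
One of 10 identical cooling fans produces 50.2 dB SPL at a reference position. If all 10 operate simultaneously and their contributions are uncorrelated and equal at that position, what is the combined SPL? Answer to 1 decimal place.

10 equal incoherent sources raise the level by 10·log₁₀(10) = 10.00 dB.
L_total = 50.2 + 10.00 = 60.2 dB SPL.

60.2 dB SPL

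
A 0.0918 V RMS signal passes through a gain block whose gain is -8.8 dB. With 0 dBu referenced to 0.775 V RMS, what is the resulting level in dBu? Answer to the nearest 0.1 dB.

Input level: 20·log₁₀(0.0918/0.775) = -18.53 dBu.
Output: -18.53 − 8.8 = -27.3 dBu.

-27.3 dBu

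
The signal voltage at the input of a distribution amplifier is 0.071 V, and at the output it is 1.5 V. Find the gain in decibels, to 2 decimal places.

26.50 dB

Voltage is an amplitude quantity, so gain = 20·log₁₀(V_out/V_in).
20·log₁₀(1.5/0.071) = 20·log₁₀(21.13) = 26.50 dB.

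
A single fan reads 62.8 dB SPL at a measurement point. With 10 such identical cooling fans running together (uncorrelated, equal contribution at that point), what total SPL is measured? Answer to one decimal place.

10 equal incoherent sources raise the level by 10·log₁₀(10) = 10.00 dB.
L_total = 62.8 + 10.00 = 72.8 dB SPL.

72.8 dB SPL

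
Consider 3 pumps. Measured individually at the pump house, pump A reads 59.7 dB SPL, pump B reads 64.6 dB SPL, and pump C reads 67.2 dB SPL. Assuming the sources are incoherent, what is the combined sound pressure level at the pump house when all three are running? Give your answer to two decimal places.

69.57 dB SPL

Add the sources as powers (linear), then convert back to dB:
L_total = 10·log₁₀(10^(59.7/10) + 10^(64.6/10) + 10^(67.2/10)) = 10·log₁₀(9065000) = 69.57 dB SPL.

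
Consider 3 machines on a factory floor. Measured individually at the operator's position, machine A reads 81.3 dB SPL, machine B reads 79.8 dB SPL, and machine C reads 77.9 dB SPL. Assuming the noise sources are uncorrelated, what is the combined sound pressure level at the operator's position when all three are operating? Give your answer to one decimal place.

84.7 dB SPL

Incoherent sources sum as intensities:
L_total = 10·log₁₀(10^(81.3/10) + 10^(79.8/10) + 10^(77.9/10)) = 10·log₁₀(292100000) = 84.7 dB SPL.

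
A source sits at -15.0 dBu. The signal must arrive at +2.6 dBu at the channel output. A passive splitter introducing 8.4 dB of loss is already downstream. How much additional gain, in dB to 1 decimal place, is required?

26.0 dB

The required make-up gain is the shortfall in the dB sum.
G = +2.6 − (-15.0) + 8.4 = 26.0 dB.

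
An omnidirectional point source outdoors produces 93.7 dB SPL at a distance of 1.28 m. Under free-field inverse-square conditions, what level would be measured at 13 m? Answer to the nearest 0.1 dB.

Free-field point source: level drops by 20·log₁₀ of the distance ratio.
ΔL = −20·log₁₀(13/1.28) = -20.13 dB, so L₂ = 93.7 + (-20.13) = 73.6 dB SPL.

73.6 dB SPL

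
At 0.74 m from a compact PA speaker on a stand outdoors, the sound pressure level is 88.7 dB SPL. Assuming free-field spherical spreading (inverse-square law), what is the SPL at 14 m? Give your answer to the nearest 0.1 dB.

For a point source in a free field, ΔL = −20·log₁₀(d₂/d₁).
ΔL = −20·log₁₀(14/0.74) = -25.54 dB, so L₂ = 88.7 + (-25.54) = 63.2 dB SPL.

63.2 dB SPL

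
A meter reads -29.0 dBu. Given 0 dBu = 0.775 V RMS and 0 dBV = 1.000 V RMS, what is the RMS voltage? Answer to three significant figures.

0.0275 V

V = 0.775 V × 10^(-29.0/20).
= 0.775 × 0.03548 = 0.0275 V.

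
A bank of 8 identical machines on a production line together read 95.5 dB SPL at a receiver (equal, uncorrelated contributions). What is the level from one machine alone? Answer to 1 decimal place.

8 equal incoherent sources add 10·log₁₀(8) = 9.03 dB over one source.
L_one = 95.5 − 9.03 = 86.5 dB SPL.

86.5 dB SPL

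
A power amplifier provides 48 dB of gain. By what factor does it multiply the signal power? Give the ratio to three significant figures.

Power ratio = 10^(dB/10).
10^(48/10) = 10^(4.800) = 63100.

63100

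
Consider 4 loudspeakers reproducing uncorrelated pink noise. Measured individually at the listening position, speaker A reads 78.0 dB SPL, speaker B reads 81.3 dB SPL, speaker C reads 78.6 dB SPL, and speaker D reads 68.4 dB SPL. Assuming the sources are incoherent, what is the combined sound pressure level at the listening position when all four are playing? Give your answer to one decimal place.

Incoherent sources sum as intensities:
L_total = 10·log₁₀(10^(78.0/10) + 10^(81.3/10) + 10^(78.6/10) + 10^(68.4/10)) = 10·log₁₀(277400000) = 84.4 dB SPL.

84.4 dB SPL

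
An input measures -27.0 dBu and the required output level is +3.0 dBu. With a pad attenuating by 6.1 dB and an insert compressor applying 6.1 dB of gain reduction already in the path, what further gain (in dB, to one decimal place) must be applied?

42.2 dB

The required make-up gain is the shortfall in the dB sum.
G = +3.0 − (-27.0) + 6.1 + 6.1 = 42.2 dB.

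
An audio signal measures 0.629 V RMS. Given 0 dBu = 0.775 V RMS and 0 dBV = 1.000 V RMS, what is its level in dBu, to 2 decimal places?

-1.81 dBu

dBu = 20·log₁₀(V / 0.775 V).
20·log₁₀(0.629/0.775) = -1.81 dBu.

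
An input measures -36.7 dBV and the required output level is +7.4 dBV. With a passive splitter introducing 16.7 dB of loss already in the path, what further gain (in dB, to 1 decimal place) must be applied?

The required make-up gain is the shortfall in the dB sum.
G = +7.4 − (-36.7) + 16.7 = 60.8 dB.

60.8 dB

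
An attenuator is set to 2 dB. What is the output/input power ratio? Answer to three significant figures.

0.631

Power ratio = 10^(dB/10).
10^(-2/10) = 10^(-0.2000) = 0.631.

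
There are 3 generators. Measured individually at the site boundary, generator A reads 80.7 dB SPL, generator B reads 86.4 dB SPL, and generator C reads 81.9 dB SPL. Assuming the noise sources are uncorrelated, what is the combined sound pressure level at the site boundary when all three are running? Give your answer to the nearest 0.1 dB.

88.5 dB SPL

Incoherent sources sum as intensities:
L_total = 10·log₁₀(10^(80.7/10) + 10^(86.4/10) + 10^(81.9/10)) = 10·log₁₀(708900000) = 88.5 dB SPL.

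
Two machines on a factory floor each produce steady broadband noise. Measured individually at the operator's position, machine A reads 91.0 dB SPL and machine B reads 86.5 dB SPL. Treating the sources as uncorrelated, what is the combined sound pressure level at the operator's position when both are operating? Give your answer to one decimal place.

Incoherent sources sum as intensities:
L_total = 10·log₁₀(10^(91.0/10) + 10^(86.5/10)) = 10·log₁₀(1706000000) = 92.3 dB SPL.

92.3 dB SPL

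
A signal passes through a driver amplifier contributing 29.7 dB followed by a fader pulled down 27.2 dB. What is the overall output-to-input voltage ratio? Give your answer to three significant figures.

1.33

Net gain = 29.7 + (−27.2) = 2.5 dB.
Voltage ratio = 10^(2.5/20) = 1.33.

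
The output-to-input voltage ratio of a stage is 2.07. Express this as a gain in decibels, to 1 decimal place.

6.3 dB

For a voltage ratio, dB = 20·log₁₀(V₂/V₁).
20·log₁₀(2.07) = 6.3 dB.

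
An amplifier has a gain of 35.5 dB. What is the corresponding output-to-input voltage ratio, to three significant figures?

Voltage ratio = 10^(dB/20).
10^(35.5/20) = 10^(1.775) = 59.6.

59.6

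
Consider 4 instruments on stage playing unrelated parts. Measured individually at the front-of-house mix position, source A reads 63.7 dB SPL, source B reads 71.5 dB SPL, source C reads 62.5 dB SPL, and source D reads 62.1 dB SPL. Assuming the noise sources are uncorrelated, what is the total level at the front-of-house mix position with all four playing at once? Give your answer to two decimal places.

Incoherent sources sum as intensities:
L_total = 10·log₁₀(10^(63.7/10) + 10^(71.5/10) + 10^(62.5/10) + 10^(62.1/10)) = 10·log₁₀(19870000) = 72.98 dB SPL.

72.98 dB SPL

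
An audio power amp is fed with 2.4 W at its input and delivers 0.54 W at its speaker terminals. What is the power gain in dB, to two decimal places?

Power is a power quantity, so gain = 10·log₁₀(P_out/P_in).
10·log₁₀(0.54/2.4) = 10·log₁₀(0.2250) = -6.48 dB.

-6.48 dB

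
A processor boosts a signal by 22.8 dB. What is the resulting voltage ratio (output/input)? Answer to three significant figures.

Voltage ratio = 10^(dB/20).
10^(22.8/20) = 10^(1.140) = 13.8.

13.8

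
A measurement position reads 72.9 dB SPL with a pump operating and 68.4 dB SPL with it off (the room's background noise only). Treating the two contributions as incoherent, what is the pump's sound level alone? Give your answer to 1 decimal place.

71.0 dB SPL

Background correction is a power subtraction:
L_src = 10·log₁₀(10^(72.9/10) − 10^(68.4/10)) = 10·log₁₀(12580000) = 71.0 dB SPL.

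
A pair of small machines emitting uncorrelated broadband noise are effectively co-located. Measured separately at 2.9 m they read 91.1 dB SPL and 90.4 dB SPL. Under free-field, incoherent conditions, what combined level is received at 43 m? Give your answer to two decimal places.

Combined at 2.9 m: 10·log₁₀(10^(91.1/10)+10^(90.4/10)) = 93.774 dB SPL.
Then apply −20·log₁₀(43/2.9) = -23.421 dB → 70.35 dB SPL.

70.35 dB SPL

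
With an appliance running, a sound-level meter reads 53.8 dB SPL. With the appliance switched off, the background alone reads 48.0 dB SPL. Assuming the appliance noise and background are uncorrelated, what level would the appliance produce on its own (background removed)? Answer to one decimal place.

Background correction is a power subtraction:
L_src = 10·log₁₀(10^(53.8/10) − 10^(48.0/10)) = 10·log₁₀(176800) = 52.5 dB SPL.

52.5 dB SPL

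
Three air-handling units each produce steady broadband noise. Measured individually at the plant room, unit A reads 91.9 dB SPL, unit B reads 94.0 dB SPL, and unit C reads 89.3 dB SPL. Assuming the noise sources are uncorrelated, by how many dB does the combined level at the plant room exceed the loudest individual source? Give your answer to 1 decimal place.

Incoherent sources sum as intensities:
L_total = 10·log₁₀(10^(91.9/10) + 10^(94.0/10) + 10^(89.3/10)) = 96.91 dB SPL.
Excess over the loudest (94.0 dB): 96.91 − 94.0 = 2.9 dB.

2.9 dB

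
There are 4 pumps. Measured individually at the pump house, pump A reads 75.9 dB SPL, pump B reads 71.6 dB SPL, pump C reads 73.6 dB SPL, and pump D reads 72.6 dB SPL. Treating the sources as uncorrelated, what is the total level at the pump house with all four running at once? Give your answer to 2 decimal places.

Uncorrelated sources add in intensity (power), not in dB.
L_total = 10·log₁₀(10^(75.9/10) + 10^(71.6/10) + 10^(73.6/10) + 10^(72.6/10)) = 10·log₁₀(94460000) = 79.75 dB SPL.

79.75 dB SPL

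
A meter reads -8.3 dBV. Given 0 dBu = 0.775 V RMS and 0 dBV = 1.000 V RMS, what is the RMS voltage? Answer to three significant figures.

V = 1.000 V × 10^(-8.3/20).
= 1.000 × 0.3846 = 0.385 V.

0.385 V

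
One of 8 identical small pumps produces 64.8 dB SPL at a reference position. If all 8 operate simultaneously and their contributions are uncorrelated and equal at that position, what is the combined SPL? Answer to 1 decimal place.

73.8 dB SPL

8 equal incoherent sources raise the level by 10·log₁₀(8) = 9.03 dB.
L_total = 64.8 + 9.03 = 73.8 dB SPL.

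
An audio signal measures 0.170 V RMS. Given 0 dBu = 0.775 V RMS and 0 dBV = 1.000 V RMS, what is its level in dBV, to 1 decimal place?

-15.4 dBV

dBV = 20·log₁₀(V / 1.000 V).
20·log₁₀(0.170/1.000) = -15.4 dBV.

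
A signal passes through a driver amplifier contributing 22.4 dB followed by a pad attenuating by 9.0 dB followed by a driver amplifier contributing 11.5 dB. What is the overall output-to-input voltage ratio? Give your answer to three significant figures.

17.6

Net gain = 22.4 + (−9.0) + 11.5 = 24.9 dB.
Voltage ratio = 10^(24.9/20) = 17.6.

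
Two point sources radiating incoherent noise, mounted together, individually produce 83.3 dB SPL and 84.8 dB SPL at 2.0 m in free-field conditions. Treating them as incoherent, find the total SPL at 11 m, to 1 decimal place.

Combined at 2.0 m: 10·log₁₀(10^(83.3/10)+10^(84.8/10)) = 87.12 dB SPL.
Then apply −20·log₁₀(11/2.0) = -14.81 dB → 72.3 dB SPL.

72.3 dB SPL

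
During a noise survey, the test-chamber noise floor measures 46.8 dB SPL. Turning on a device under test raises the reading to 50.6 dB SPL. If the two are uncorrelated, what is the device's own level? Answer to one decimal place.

Background correction is a power subtraction:
L_src = 10·log₁₀(10^(50.6/10) − 10^(46.8/10)) = 10·log₁₀(66950) = 48.3 dB SPL.

48.3 dB SPL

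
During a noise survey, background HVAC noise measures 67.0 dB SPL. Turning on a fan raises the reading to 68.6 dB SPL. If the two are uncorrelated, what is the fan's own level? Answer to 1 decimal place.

63.5 dB SPL

Remove the background by subtracting linear intensities:
L_src = 10·log₁₀(10^(68.6/10) − 10^(67.0/10)) = 10·log₁₀(2232000) = 63.5 dB SPL.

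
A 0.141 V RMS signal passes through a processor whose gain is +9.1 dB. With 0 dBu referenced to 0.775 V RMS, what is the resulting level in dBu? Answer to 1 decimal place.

Input level: 20·log₁₀(0.141/0.775) = -14.80 dBu.
Output: -14.80 + 9.1 = -5.7 dBu.

-5.7 dBu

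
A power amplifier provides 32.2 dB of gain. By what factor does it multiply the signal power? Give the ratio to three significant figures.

Power ratio = 10^(dB/10).
10^(32.2/10) = 10^(3.220) = 1660.

1660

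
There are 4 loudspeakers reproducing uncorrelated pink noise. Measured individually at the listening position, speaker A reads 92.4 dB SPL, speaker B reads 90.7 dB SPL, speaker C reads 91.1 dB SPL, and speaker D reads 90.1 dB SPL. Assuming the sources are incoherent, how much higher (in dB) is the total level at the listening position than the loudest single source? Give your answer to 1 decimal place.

4.8 dB

Uncorrelated sources add in intensity (power), not in dB.
L_total = 10·log₁₀(10^(92.4/10) + 10^(90.7/10) + 10^(91.1/10) + 10^(90.1/10)) = 97.18 dB SPL.
Excess over the loudest (92.4 dB): 97.18 − 92.4 = 4.8 dB.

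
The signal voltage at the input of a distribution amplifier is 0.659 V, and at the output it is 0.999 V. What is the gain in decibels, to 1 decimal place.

Voltage is an amplitude quantity, so gain = 20·log₁₀(V_out/V_in).
20·log₁₀(0.999/0.659) = 20·log₁₀(1.516) = 3.6 dB.

3.6 dB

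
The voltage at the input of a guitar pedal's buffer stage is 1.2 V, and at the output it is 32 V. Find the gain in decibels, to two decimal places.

For a voltage ratio, dB = 20·log₁₀(V₂/V₁).
20·log₁₀(32/1.2) = 20·log₁₀(26.67) = 28.52 dB.

28.52 dB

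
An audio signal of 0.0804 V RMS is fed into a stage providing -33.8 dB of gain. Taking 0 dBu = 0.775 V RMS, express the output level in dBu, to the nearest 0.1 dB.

Input level: 20·log₁₀(0.0804/0.775) = -19.68 dBu.
Output: -19.68 − 33.8 = -53.5 dBu.

-53.5 dBu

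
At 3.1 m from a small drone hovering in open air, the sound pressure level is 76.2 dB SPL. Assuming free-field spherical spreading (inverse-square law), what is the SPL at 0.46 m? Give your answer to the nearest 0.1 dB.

92.8 dB SPL

Free-field point source: level drops by 20·log₁₀ of the distance ratio.
ΔL = −20·log₁₀(0.46/3.1) = 16.57 dB, so L₂ = 76.2 + (16.57) = 92.8 dB SPL.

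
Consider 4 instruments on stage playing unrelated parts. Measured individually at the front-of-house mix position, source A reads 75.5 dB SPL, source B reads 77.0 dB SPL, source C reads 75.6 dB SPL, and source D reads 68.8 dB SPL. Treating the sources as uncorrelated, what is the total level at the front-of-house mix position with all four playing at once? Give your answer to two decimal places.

Incoherent sources sum as intensities:
L_total = 10·log₁₀(10^(75.5/10) + 10^(77.0/10) + 10^(75.6/10) + 10^(68.8/10)) = 10·log₁₀(129500000) = 81.12 dB SPL.

81.12 dB SPL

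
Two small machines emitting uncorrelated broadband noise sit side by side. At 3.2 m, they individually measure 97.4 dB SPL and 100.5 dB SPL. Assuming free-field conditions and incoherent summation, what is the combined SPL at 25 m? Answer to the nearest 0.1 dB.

84.4 dB SPL

Combined at 3.2 m: 10·log₁₀(10^(97.4/10)+10^(100.5/10)) = 102.23 dB SPL.
Then apply −20·log₁₀(25/3.2) = -17.86 dB → 84.4 dB SPL.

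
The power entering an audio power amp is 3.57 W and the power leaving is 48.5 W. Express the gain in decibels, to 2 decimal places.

Power is a power quantity, so gain = 10·log₁₀(P_out/P_in).
10·log₁₀(48.5/3.57) = 10·log₁₀(13.59) = 11.33 dB.

11.33 dB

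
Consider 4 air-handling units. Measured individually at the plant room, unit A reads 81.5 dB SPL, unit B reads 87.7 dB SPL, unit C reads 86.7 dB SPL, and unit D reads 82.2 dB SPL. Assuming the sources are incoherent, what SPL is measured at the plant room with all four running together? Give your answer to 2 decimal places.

91.35 dB SPL

Uncorrelated sources add in intensity (power), not in dB.
L_total = 10·log₁₀(10^(81.5/10) + 10^(87.7/10) + 10^(86.7/10) + 10^(82.2/10)) = 10·log₁₀(1364000000) = 91.35 dB SPL.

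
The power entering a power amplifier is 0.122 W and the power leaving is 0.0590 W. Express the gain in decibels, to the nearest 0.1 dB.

For a power ratio, dB = 10·log₁₀(P₂/P₁).
10·log₁₀(0.0590/0.122) = 10·log₁₀(0.4836) = -3.2 dB.

-3.2 dB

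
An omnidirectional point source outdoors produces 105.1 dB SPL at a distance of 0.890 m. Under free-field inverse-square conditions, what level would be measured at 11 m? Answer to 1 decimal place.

83.3 dB SPL

Inverse-square spreading gives ΔL = −20·log₁₀(d₂/d₁).
ΔL = −20·log₁₀(11/0.890) = -21.84 dB, so L₂ = 105.1 + (-21.84) = 83.3 dB SPL.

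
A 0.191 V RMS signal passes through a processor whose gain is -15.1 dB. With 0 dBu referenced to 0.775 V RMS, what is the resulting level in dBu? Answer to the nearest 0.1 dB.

-27.3 dBu

Input level: 20·log₁₀(0.191/0.775) = -12.17 dBu.
Output: -12.17 − 15.1 = -27.3 dBu.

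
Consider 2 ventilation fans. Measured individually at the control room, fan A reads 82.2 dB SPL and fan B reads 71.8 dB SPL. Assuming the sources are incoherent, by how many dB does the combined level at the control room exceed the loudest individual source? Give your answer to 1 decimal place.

0.4 dB

Add the sources as powers (linear), then convert back to dB:
L_total = 10·log₁₀(10^(82.2/10) + 10^(71.8/10)) = 82.58 dB SPL.
Excess over the loudest (82.2 dB): 82.58 − 82.2 = 0.4 dB.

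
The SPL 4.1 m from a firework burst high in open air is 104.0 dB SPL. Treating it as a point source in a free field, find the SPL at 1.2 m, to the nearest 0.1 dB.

114.7 dB SPL

Inverse-square spreading gives ΔL = −20·log₁₀(d₂/d₁).
ΔL = −20·log₁₀(1.2/4.1) = 10.67 dB, so L₂ = 104.0 + (10.67) = 114.7 dB SPL.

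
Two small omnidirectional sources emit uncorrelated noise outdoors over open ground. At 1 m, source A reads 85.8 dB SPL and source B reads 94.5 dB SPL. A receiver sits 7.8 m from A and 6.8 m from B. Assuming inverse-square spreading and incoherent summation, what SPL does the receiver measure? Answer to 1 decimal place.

At the listener: L_A = 85.8 − 20·log₁₀(7.8) = 67.96 dB; L_B = 94.5 − 20·log₁₀(6.8) = 77.85 dB.
Combined: 10·log₁₀(10^(67.96/10)+10^(77.85/10)) = 78.3 dB SPL.

78.3 dB SPL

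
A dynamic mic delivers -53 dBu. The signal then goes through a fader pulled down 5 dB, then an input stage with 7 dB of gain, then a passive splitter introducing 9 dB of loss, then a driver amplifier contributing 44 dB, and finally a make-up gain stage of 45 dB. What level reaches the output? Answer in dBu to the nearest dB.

+29 dBu

Gain stages sum in dB:
-53 − 5 + 7 − 9 + 44 + 45 = +29 dBu.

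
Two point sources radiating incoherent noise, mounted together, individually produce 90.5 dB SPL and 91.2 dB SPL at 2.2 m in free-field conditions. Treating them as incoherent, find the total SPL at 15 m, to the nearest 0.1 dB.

77.2 dB SPL

Combined at 2.2 m: 10·log₁₀(10^(90.5/10)+10^(91.2/10)) = 93.87 dB SPL.
Then apply −20·log₁₀(15/2.2) = -16.67 dB → 77.2 dB SPL.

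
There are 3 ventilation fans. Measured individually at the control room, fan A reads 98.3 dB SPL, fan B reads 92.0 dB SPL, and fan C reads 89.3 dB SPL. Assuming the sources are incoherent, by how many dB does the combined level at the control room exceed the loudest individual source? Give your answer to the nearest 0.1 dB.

1.3 dB

Add the sources as powers (linear), then convert back to dB:
L_total = 10·log₁₀(10^(98.3/10) + 10^(92.0/10) + 10^(89.3/10)) = 99.64 dB SPL.
Excess over the loudest (98.3 dB): 99.64 − 98.3 = 1.3 dB.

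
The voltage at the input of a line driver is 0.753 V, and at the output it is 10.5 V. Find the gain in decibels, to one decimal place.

Voltage is an amplitude quantity, so gain = 20·log₁₀(V_out/V_in).
20·log₁₀(10.5/0.753) = 20·log₁₀(13.94) = 22.9 dB.

22.9 dB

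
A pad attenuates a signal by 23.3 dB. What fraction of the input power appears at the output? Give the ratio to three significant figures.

Power ratio = 10^(dB/10).
10^(-23.3/10) = 10^(-2.330) = 0.00468.

0.00468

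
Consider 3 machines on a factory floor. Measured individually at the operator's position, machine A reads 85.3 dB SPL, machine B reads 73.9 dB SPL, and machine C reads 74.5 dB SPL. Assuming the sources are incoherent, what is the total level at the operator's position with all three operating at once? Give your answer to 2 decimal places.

85.93 dB SPL

Add the sources as powers (linear), then convert back to dB:
L_total = 10·log₁₀(10^(85.3/10) + 10^(73.9/10) + 10^(74.5/10)) = 10·log₁₀(391600000) = 85.93 dB SPL.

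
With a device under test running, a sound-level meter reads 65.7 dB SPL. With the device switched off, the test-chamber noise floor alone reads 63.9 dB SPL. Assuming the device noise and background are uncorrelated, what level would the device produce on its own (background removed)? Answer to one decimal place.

Background correction is a power subtraction:
L_src = 10·log₁₀(10^(65.7/10) − 10^(63.9/10)) = 10·log₁₀(1261000) = 61.0 dB SPL.

61.0 dB SPL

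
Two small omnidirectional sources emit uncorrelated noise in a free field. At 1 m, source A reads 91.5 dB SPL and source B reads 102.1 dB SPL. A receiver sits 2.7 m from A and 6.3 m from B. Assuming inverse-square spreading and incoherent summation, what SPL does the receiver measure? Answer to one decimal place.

At the listener: L_A = 91.5 − 20·log₁₀(2.7) = 82.87 dB; L_B = 102.1 − 20·log₁₀(6.3) = 86.11 dB.
Combined: 10·log₁₀(10^(82.87/10)+10^(86.11/10)) = 87.8 dB SPL.

87.8 dB SPL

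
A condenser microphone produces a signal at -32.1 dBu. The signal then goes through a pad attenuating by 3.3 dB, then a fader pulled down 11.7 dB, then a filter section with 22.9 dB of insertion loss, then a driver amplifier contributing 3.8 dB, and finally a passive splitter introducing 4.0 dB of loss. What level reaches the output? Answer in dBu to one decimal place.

-70.2 dBu

In dB, series stages simply add:
-32.1 − 3.3 − 11.7 − 22.9 + 3.8 − 4.0 = -70.2 dBu.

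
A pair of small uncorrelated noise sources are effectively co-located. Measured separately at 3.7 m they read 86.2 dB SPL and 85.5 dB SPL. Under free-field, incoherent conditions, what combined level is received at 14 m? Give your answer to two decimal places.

77.32 dB SPL

Combined at 3.7 m: 10·log₁₀(10^(86.2/10)+10^(85.5/10)) = 88.874 dB SPL.
Then apply −20·log₁₀(14/3.7) = -11.559 dB → 77.32 dB SPL.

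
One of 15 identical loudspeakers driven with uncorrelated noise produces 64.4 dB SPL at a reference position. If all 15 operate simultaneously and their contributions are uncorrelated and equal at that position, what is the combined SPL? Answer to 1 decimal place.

76.2 dB SPL

15 equal incoherent sources raise the level by 10·log₁₀(15) = 11.76 dB.
L_total = 64.4 + 11.76 = 76.2 dB SPL.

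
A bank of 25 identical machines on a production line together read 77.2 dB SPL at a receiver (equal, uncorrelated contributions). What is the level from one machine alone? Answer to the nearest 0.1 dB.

25 equal incoherent sources add 10·log₁₀(25) = 13.98 dB over one source.
L_one = 77.2 − 13.98 = 63.2 dB SPL.

63.2 dB SPL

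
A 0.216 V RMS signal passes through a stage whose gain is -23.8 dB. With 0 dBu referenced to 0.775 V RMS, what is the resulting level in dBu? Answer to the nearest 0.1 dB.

-34.9 dBu

Input level: 20·log₁₀(0.216/0.775) = -11.10 dBu.
Output: -11.10 − 23.8 = -34.9 dBu.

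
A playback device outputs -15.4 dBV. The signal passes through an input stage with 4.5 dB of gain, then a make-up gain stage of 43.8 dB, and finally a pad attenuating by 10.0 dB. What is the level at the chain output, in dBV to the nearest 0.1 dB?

In dB, series stages simply add:
-15.4 + 4.5 + 43.8 − 10.0 = +22.9 dBV.

+22.9 dBV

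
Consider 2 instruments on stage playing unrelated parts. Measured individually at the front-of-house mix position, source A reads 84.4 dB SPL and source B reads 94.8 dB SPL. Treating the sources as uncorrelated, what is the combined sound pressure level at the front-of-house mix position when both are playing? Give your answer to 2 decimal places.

95.18 dB SPL

Uncorrelated sources add in intensity (power), not in dB.
L_total = 10·log₁₀(10^(84.4/10) + 10^(94.8/10)) = 10·log₁₀(3295000000) = 95.18 dB SPL.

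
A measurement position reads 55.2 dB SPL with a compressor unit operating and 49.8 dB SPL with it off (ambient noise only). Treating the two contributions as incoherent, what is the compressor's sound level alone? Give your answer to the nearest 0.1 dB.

53.7 dB SPL

Subtract intensities: L_src = 10·log₁₀(10^(L_total/10) − 10^(L_bg/10)).
L_src = 10·log₁₀(10^(55.2/10) − 10^(49.8/10)) = 10·log₁₀(235600) = 53.7 dB SPL.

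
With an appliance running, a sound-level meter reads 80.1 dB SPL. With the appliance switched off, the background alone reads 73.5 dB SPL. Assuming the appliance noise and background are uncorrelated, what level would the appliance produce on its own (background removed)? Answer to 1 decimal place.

79.0 dB SPL

Subtract intensities: L_src = 10·log₁₀(10^(L_total/10) − 10^(L_bg/10)).
L_src = 10·log₁₀(10^(80.1/10) − 10^(73.5/10)) = 10·log₁₀(79940000) = 79.0 dB SPL.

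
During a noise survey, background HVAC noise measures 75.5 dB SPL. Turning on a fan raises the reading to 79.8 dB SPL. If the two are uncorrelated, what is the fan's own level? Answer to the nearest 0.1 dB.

77.8 dB SPL

Remove the background by subtracting linear intensities:
L_src = 10·log₁₀(10^(79.8/10) − 10^(75.5/10)) = 10·log₁₀(60020000) = 77.8 dB SPL.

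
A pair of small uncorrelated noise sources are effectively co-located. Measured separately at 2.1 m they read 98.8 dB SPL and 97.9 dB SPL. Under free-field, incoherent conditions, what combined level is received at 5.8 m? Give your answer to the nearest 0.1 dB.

Combined at 2.1 m: 10·log₁₀(10^(98.8/10)+10^(97.9/10)) = 101.38 dB SPL.
Then apply −20·log₁₀(5.8/2.1) = -8.82 dB → 92.6 dB SPL.

92.6 dB SPL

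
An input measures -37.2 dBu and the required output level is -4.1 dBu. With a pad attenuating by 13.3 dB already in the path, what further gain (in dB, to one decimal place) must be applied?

46.4 dB

The required make-up gain is the shortfall in the dB sum.
G = -4.1 − (-37.2) + 13.3 = 46.4 dB.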